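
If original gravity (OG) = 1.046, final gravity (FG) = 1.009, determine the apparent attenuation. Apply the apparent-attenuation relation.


AA = (OG − FG)/(OG − 1) · 100
AA = (1.046 − 1.009)/(1.046 − 1) · 100

80.4348 %


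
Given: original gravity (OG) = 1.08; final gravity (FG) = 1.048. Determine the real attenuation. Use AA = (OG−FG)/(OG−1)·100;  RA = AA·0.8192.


AA = (1.08 − 1.048)/(1.08 − 1)·100 = 40.0000
RA = 40.0000·0.8192

32.7680 %


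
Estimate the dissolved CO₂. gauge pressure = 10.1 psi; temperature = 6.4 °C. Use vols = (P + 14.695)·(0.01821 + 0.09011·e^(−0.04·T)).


vols = (10.1 + 14.695)·(0.01821 + 0.09011·e^(−0.04·6.4))

2.1812 volumes


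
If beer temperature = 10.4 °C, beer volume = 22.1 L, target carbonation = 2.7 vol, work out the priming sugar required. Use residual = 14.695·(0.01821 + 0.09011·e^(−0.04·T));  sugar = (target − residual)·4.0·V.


residual = 14.695·(0.01821 + 0.09011·e^(−0.04·10.4)) = 1.1411
sugar = (2.7 − 1.1411)·4.0·22.1

137.8048 g


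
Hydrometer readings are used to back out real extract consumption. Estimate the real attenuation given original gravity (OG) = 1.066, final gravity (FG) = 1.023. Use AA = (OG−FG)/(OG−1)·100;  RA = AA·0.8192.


AA = (1.066 − 1.023)/(1.066 − 1)·100 = 65.1515
RA = 65.1515·0.8192

53.3721 %


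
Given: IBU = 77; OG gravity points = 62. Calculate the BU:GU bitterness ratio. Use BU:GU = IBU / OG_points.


BU:GU = 77 / 62

1.2419


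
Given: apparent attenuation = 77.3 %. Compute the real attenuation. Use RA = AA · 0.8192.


RA = 77.3 · 0.8192

63.3242 %


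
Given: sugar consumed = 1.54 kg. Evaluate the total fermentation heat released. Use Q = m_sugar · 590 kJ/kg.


Q = 1.54 · 590

908.6000 kJ


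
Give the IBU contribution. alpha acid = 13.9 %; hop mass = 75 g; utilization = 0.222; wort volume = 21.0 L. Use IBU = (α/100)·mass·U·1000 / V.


IBU = (13.9/100)·75·0.222·1000 / 21.0

110.2071 IBU


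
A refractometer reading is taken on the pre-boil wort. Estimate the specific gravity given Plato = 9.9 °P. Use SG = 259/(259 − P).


SG = 259/(259 − 9.9)

1.0397


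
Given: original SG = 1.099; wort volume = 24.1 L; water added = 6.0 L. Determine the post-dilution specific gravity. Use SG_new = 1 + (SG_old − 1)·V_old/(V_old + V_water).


pts = (1.099 − 1)·1000·24.1/(24.1 + 6.0) = 79.2658
SG_new = 1 + 79.2658/1000

1.0793


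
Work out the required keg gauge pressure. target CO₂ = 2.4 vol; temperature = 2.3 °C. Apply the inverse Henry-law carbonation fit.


psi = vols/(0.01821 + 0.09011·e^(−0.04·T)) − 14.695
psi = 2.4/(0.01821 + 0.09011·e^(−0.04·2.3)) − 14.695

9.2094 psi


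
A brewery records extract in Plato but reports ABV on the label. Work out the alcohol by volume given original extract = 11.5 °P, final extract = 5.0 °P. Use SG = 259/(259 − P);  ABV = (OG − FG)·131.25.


OG = 259/(259 − 11.5) = 1.0465
FG = 259/(259 − 5.0) = 1.0197
ABV = (1.0465 − 1.0197)·131.25

3.5148 % ABV


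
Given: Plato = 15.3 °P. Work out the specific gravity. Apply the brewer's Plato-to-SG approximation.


SG = 259/(259 − P)
SG = 259/(259 − 15.3)

1.0628


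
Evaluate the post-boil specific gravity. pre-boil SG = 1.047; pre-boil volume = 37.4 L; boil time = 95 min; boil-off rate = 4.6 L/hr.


V_post = V_pre − rate·(t/60);  SG_post = 1 + (SG_pre−1)·V_pre/V_post
V_post = 37.4 − 4.6·(95/60) = 30.1167
SG_post = 1 + (1.047 − 1)·37.4/30.1167

1.0584


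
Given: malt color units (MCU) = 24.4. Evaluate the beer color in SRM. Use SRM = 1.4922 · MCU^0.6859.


SRM = 1.4922 · 24.4^0.6859

13.3487 SRM


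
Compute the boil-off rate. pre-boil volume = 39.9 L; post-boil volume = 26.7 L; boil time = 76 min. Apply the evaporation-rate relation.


rate = (V_pre − V_post) / (t_min/60)
rate = (39.9 − 26.7) / (76/60)

10.4211 L/hr


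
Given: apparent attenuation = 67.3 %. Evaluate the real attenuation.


RA = AA · 0.8192
RA = 67.3 · 0.8192

55.1322 %


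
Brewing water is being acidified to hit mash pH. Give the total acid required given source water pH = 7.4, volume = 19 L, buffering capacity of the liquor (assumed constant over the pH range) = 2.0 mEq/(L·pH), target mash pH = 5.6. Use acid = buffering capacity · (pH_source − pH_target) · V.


acid = 2.0 · (7.4 − 5.6) · 19

68.4000 mEq


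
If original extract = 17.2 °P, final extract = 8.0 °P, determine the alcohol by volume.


SG = 259/(259 − P);  ABV = (OG − FG)·131.25
OG = 259/(259 − 17.2) = 1.0711
FG = 259/(259 − 8.0) = 1.0319
ABV = (1.0711 − 1.0319)·131.25

5.1530 % ABV


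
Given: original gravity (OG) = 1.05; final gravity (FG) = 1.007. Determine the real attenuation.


AA = (OG−FG)/(OG−1)·100;  RA = AA·0.8192
AA = (1.05 − 1.007)/(1.05 − 1)·100 = 86.0000
RA = 86.0000·0.8192

70.4512 %


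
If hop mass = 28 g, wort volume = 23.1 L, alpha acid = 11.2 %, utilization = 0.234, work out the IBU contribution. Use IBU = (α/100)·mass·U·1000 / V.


IBU = (11.2/100)·28·0.234·1000 / 23.1

31.7673 IBU


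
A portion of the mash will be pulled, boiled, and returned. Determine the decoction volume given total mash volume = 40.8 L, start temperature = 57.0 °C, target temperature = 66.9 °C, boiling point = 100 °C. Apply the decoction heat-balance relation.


V_dec = V_total·(T_target − T_start)/(T_boil − T_start)
V_dec = 40.8·(66.9 − 57.0)/(100 − 57.0)

9.3935 L


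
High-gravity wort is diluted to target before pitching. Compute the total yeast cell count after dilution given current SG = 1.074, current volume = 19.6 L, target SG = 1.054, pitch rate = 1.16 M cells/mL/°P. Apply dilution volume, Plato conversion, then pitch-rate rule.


V_w = V·((SG_c−1)/(SG_t−1)−1);  °P = 259 − 259/SG_t;  cells = rate·(V+V_w)·°P
V_w = 19.6·((1.074−1)/(1.054−1)−1) = 7.2593
V_final = 19.6 + 7.2593 = 26.8593
°P = 259 − 259/1.054 = 13.2694
cells = 1.16·26.8593·13.2694

413.4328 billion cells


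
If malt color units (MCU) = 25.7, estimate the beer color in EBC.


SRM = 1.4922·MCU^0.6859;  EBC = SRM·1.97
SRM = 1.4922·25.7^0.6859 = 13.8325
EBC = 13.8325·1.97

27.2500 EBC


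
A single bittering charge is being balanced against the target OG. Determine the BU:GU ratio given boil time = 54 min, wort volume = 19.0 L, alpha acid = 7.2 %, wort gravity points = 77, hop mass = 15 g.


U = 1.65·0.000125^(GP/1000)·(1−e^(−0.04t))/4.15;  IBU = (α/100)·m·U·1000/V;  BU:GU = IBU/GP
U = 1.65·0.000125^(77/1000)·(1−e^(−0.04·54))/4.15 = 0.1761
IBU = (7.2/100)·15·0.1761·1000/19.0 = 10.0081
BU:GU = 10.0081/77

0.1300


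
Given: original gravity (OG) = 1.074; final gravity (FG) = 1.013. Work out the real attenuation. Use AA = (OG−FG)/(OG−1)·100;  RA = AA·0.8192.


AA = (1.074 − 1.013)/(1.074 − 1)·100 = 82.4324
RA = 82.4324·0.8192

67.5286 %


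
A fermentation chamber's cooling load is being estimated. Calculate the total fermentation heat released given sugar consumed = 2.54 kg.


Q = m_sugar · 590 kJ/kg
Q = 2.54 · 590

1498.6000 kJ


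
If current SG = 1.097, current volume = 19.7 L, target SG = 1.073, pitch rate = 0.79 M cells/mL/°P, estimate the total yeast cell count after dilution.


V_w = V·((SG_c−1)/(SG_t−1)−1);  °P = 259 − 259/SG_t;  cells = rate·(V+V_w)·°P
V_w = 19.7·((1.097−1)/(1.073−1)−1) = 6.4767
V_final = 19.7 + 6.4767 = 26.1767
°P = 259 − 259/1.073 = 17.6207
cells = 0.79·26.1767·17.6207

364.3889 billion cells


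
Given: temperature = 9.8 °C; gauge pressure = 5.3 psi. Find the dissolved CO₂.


vols = (P + 14.695)·(0.01821 + 0.09011·e^(−0.04·T))
vols = (5.3 + 14.695)·(0.01821 + 0.09011·e^(−0.04·9.8))

1.5816 volumes


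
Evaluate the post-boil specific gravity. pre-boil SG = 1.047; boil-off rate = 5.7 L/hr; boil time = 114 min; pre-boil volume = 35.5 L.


V_post = V_pre − rate·(t/60);  SG_post = 1 + (SG_pre−1)·V_pre/V_post
V_post = 35.5 − 5.7·(114/60) = 24.6700
SG_post = 1 + (1.047 − 1)·35.5/24.6700

1.0676


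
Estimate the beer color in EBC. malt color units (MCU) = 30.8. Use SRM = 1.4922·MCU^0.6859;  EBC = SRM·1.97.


SRM = 1.4922·30.8^0.6859 = 15.6612
EBC = 15.6612·1.97

30.8525 EBC


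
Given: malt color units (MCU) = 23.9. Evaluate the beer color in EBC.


SRM = 1.4922·MCU^0.6859;  EBC = SRM·1.97
SRM = 1.4922·23.9^0.6859 = 13.1604
EBC = 13.1604·1.97

25.9261 EBC


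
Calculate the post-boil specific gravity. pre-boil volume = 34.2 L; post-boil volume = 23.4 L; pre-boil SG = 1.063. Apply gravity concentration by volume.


SG_post = 1 + (SG_pre − 1)·V_pre/V_post
pts_pre = (1.063 − 1)·1000 = 63.0000
pts_post = 63.0000·34.2/23.4 = 92.0769
SG_post = 1 + 92.0769/1000

1.0921


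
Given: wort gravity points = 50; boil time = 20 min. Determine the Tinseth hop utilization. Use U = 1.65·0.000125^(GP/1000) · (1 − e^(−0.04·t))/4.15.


bigness = 1.65·0.000125^(50/1000) = 1.0528
boil_factor = (1 − e^(−0.04·20))/4.15 = 0.1327
U = 1.0528 · 0.1327

0.1397


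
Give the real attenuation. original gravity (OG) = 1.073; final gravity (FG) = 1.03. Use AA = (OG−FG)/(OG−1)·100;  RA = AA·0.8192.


AA = (1.073 − 1.03)/(1.073 − 1)·100 = 58.9041
RA = 58.9041·0.8192

48.2542 %


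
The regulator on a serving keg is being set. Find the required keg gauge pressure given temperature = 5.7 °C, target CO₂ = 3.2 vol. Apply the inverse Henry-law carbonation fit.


psi = vols/(0.01821 + 0.09011·e^(−0.04·T)) − 14.695
psi = 3.2/(0.01821 + 0.09011·e^(−0.04·5.7)) − 14.695

20.8808 psi


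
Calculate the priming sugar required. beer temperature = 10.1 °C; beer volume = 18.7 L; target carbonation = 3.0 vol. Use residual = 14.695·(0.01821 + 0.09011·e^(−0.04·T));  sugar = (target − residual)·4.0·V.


residual = 14.695·(0.01821 + 0.09011·e^(−0.04·10.1)) = 1.1517
sugar = (3.0 − 1.1517)·4.0·18.7

138.2552 g


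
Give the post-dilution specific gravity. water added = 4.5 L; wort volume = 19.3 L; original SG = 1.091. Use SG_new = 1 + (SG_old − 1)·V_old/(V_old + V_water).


pts = (1.091 − 1)·1000·19.3/(19.3 + 4.5) = 73.7941
SG_new = 1 + 73.7941/1000

1.0738


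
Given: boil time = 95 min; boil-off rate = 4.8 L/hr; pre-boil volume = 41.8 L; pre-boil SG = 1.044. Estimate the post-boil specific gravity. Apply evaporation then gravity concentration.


V_post = V_pre − rate·(t/60);  SG_post = 1 + (SG_pre−1)·V_pre/V_post
V_post = 41.8 − 4.8·(95/60) = 34.2000
SG_post = 1 + (1.044 − 1)·41.8/34.2000

1.0538


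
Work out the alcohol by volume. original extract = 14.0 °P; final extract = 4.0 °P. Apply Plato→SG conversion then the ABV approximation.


SG = 259/(259 − P);  ABV = (OG − FG)·131.25
OG = 259/(259 − 14.0) = 1.0571
FG = 259/(259 − 4.0) = 1.0157
ABV = (1.0571 − 1.0157)·131.25

5.4412 % ABV


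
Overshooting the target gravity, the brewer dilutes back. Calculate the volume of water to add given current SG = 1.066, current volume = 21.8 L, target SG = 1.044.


V_water = V·((SG_curr − 1)/(SG_target − 1) − 1)
V_water = 21.8·((1.066 − 1)/(1.044 − 1) − 1)

10.9000 L


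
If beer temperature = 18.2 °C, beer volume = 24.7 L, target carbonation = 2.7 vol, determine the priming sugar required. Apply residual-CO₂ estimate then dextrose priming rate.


residual = 14.695·(0.01821 + 0.09011·e^(−0.04·T));  sugar = (target − residual)·4.0·V
residual = 14.695·(0.01821 + 0.09011·e^(−0.04·18.2)) = 0.9070
sugar = (2.7 − 0.9070)·4.0·24.7

177.1483 g


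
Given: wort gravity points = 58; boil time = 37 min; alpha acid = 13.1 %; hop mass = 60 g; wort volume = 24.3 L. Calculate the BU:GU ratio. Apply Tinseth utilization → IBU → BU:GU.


U = 1.65·0.000125^(GP/1000)·(1−e^(−0.04t))/4.15;  IBU = (α/100)·m·U·1000/V;  BU:GU = IBU/GP
U = 1.65·0.000125^(58/1000)·(1−e^(−0.04·37))/4.15 = 0.1823
IBU = (13.1/100)·60·0.1823·1000/24.3 = 58.9785
BU:GU = 58.9785/58

1.0169


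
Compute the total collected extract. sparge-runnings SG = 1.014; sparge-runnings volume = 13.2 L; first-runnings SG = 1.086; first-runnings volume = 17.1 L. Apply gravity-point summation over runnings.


total = Σ (SG_i − 1)·1000·V_i
first = (1.086 − 1)·1000·17.1 = 1470.6000
sparge = (1.014 − 1)·1000·13.2 = 184.8000
total = 1470.6000 + 184.8000

1655.4000 gravity·L


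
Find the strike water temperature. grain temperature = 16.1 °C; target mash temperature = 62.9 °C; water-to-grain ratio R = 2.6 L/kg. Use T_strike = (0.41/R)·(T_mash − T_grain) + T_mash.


T_strike = (0.41/2.6)·(62.9 − 16.1) + 62.9

70.2800 °C


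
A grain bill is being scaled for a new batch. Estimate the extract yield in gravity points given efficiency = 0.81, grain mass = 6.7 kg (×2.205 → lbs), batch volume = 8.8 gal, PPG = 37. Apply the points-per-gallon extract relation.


points = lbs × PPG × eff / vol
lbs = 6.7 × 2.205 = 14.7735
points = 14.7735 × 37 × 0.81 / 8.8

50.3138 points


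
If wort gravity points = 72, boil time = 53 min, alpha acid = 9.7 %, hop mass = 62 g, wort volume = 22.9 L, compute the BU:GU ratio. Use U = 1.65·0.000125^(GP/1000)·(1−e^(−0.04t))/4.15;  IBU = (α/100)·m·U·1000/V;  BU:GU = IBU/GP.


U = 1.65·0.000125^(72/1000)·(1−e^(−0.04·53))/4.15 = 0.1832
IBU = (9.7/100)·62·0.1832·1000/22.9 = 48.1070
BU:GU = 48.1070/72

0.6682


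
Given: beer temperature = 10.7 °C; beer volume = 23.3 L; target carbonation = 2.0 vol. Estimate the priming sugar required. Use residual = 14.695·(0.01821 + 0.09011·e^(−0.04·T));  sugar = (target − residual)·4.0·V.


residual = 14.695·(0.01821 + 0.09011·e^(−0.04·10.7)) = 1.1307
sugar = (2.0 − 1.1307)·4.0·23.3

81.0185 g


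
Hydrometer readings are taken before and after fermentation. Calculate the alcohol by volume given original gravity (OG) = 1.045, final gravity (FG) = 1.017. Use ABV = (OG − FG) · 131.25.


ABV = (1.045 − 1.017) · 131.25

3.6750 % ABV


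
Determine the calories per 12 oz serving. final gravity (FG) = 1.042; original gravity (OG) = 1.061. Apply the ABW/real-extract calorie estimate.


ABW = (OG−FG)·131.25·0.79/FG;  °P = 259 − 259/SG (for OG→OE and FG→AE);  RE = 0.1808·OE + 0.8192·AE;  Cal = (6.9·ABW + 4·(RE−0.1))·FG·3.55
ABW = (1.061 − 1.042)·131.25·0.79/1.042 = 1.8907
OE = 259 − 259/1.061 = 14.8907 °P
AE = 259 − 259/1.042 = 10.4395 °P
RE = 0.1808·14.8907 + 0.8192·10.4395 = 11.2443 °P
Cal = (6.9·1.8907 + 4·(11.2443−0.1))·1.042·3.55

213.1523 kcal


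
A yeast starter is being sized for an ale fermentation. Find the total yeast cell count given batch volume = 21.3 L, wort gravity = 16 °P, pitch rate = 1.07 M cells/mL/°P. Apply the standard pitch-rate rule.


cells (billions) = rate · V_L · °P
cells = 1.07 · 21.3 · 16

364.6560 billion cells


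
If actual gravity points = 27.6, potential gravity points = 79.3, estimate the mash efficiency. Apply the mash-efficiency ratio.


efficiency = actual / potential × 100
efficiency = 27.6 / 79.3 × 100

34.8045 %


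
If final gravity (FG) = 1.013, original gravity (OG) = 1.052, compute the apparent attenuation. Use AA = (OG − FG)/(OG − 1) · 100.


AA = (1.052 − 1.013)/(1.052 − 1) · 100

75.0000 %


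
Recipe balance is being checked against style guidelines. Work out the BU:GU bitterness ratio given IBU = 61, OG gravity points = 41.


BU:GU = IBU / OG_points
BU:GU = 61 / 41

1.4878


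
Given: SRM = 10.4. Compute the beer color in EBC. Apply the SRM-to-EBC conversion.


EBC = SRM · 1.97
EBC = 10.4 · 1.97

20.4880 EBC


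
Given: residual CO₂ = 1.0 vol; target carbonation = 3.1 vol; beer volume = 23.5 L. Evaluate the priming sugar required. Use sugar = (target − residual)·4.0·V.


sugar = (3.1 − 1.0)·4.0·23.5

197.4000 g


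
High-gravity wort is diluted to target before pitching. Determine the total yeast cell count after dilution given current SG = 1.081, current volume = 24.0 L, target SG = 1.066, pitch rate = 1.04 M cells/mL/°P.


V_w = V·((SG_c−1)/(SG_t−1)−1);  °P = 259 − 259/SG_t;  cells = rate·(V+V_w)·°P
V_w = 24.0·((1.081−1)/(1.066−1)−1) = 5.4545
V_final = 24.0 + 5.4545 = 29.4545
°P = 259 − 259/1.066 = 16.0356
cells = 1.04·29.4545·16.0356

491.2156 billion cells


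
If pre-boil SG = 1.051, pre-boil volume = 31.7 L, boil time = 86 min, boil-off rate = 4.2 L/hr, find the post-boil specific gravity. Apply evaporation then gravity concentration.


V_post = V_pre − rate·(t/60);  SG_post = 1 + (SG_pre−1)·V_pre/V_post
V_post = 31.7 − 4.2·(86/60) = 25.6800
SG_post = 1 + (1.051 − 1)·31.7/25.6800

1.0630


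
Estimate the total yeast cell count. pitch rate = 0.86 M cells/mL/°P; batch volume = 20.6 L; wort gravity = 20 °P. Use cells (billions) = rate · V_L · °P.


cells = 0.86 · 20.6 · 20

354.3200 billion cells


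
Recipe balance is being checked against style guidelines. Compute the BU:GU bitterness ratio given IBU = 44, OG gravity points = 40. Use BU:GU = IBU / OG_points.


BU:GU = 44 / 40

1.1000


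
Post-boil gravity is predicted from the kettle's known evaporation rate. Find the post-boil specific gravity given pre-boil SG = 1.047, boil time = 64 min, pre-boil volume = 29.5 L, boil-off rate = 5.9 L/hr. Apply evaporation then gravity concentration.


V_post = V_pre − rate·(t/60);  SG_post = 1 + (SG_pre−1)·V_pre/V_post
V_post = 29.5 − 5.9·(64/60) = 23.2067
SG_post = 1 + (1.047 − 1)·29.5/23.2067

1.0597


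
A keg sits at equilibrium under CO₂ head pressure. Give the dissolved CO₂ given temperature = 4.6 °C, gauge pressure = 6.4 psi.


vols = (P + 14.695)·(0.01821 + 0.09011·e^(−0.04·T))
vols = (6.4 + 14.695)·(0.01821 + 0.09011·e^(−0.04·4.6))

1.9655 volumes


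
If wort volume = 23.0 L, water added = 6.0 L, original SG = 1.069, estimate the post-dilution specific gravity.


SG_new = 1 + (SG_old − 1)·V_old/(V_old + V_water)
pts = (1.069 − 1)·1000·23.0/(23.0 + 6.0) = 54.7241
SG_new = 1 + 54.7241/1000

1.0547


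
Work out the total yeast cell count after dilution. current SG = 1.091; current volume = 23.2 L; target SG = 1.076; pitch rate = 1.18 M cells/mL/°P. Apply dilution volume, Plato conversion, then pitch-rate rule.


V_w = V·((SG_c−1)/(SG_t−1)−1);  °P = 259 − 259/SG_t;  cells = rate·(V+V_w)·°P
V_w = 23.2·((1.091−1)/(1.076−1)−1) = 4.5789
V_final = 23.2 + 4.5789 = 27.7789
°P = 259 − 259/1.076 = 18.2937
cells = 1.18·27.7789·18.2937

599.6514 billion cells


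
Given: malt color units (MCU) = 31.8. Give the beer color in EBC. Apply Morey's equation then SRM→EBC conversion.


SRM = 1.4922·MCU^0.6859;  EBC = SRM·1.97
SRM = 1.4922·31.8^0.6859 = 16.0082
EBC = 16.0082·1.97

31.5361 EBC


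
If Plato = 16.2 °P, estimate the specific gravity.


SG = 259/(259 − P)
SG = 259/(259 − 16.2)

1.0667


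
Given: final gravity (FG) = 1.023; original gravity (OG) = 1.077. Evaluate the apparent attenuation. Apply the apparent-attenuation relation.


AA = (OG − FG)/(OG − 1) · 100
AA = (1.077 − 1.023)/(1.077 − 1) · 100

70.1299 %


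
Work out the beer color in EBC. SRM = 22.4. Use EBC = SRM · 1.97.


EBC = 22.4 · 1.97

44.1280 EBC


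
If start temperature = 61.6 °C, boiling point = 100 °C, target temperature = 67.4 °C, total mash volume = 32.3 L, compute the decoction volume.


V_dec = V_total·(T_target − T_start)/(T_boil − T_start)
V_dec = 32.3·(67.4 − 61.6)/(100 − 61.6)

4.8786 L


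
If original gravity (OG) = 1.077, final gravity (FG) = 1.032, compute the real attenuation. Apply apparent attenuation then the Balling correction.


AA = (OG−FG)/(OG−1)·100;  RA = AA·0.8192
AA = (1.077 − 1.032)/(1.077 − 1)·100 = 58.4416
RA = 58.4416·0.8192

47.8753 %


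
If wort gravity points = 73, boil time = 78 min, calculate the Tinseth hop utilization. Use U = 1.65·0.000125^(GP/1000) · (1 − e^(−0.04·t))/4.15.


bigness = 1.65·0.000125^(73/1000) = 0.8562
boil_factor = (1 − e^(−0.04·78))/4.15 = 0.2303
U = 0.8562 · 0.2303

0.1972


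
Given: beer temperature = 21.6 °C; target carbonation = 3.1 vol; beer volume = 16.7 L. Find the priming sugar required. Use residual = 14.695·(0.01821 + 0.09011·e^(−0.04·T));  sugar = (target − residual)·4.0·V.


residual = 14.695·(0.01821 + 0.09011·e^(−0.04·21.6)) = 0.8257
sugar = (3.1 − 0.8257)·4.0·16.7

151.9235 g


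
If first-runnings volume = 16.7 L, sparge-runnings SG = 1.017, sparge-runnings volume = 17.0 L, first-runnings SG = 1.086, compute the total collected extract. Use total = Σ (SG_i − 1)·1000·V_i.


first = (1.086 − 1)·1000·16.7 = 1436.2000
sparge = (1.017 − 1)·1000·17.0 = 289.0000
total = 1436.2000 + 289.0000

1725.2000 gravity·L


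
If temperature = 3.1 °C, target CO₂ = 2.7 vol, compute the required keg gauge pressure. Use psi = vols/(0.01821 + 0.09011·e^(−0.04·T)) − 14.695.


psi = 2.7/(0.01821 + 0.09011·e^(−0.04·3.1)) − 14.695

12.9092 psi


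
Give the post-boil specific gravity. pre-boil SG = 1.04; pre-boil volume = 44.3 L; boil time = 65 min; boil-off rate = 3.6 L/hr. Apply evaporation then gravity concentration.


V_post = V_pre − rate·(t/60);  SG_post = 1 + (SG_pre−1)·V_pre/V_post
V_post = 44.3 − 3.6·(65/60) = 40.4000
SG_post = 1 + (1.04 − 1)·44.3/40.4000

1.0439


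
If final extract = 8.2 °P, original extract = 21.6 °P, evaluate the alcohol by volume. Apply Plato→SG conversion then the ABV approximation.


SG = 259/(259 − P);  ABV = (OG − FG)·131.25
OG = 259/(259 − 21.6) = 1.0910
FG = 259/(259 − 8.2) = 1.0327
ABV = (1.0910 − 1.0327)·131.25

7.6506 % ABV


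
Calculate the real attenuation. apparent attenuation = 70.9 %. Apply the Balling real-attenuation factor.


RA = AA · 0.8192
RA = 70.9 · 0.8192

58.0813 %


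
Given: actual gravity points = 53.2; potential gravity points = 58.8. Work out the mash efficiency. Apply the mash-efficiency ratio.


efficiency = actual / potential × 100
efficiency = 53.2 / 58.8 × 100

90.4762 %


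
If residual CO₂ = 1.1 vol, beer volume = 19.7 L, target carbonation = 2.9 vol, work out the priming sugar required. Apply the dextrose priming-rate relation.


sugar = (target − residual)·4.0·V
sugar = (2.9 − 1.1)·4.0·19.7

141.8400 g


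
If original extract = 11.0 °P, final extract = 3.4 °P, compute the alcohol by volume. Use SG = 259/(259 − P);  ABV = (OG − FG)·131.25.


OG = 259/(259 − 11.0) = 1.0444
FG = 259/(259 − 3.4) = 1.0133
ABV = (1.0444 − 1.0133)·131.25

4.0757 % ABV


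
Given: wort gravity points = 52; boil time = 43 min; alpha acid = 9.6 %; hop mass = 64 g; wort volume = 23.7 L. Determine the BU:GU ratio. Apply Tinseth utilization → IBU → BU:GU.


U = 1.65·0.000125^(GP/1000)·(1−e^(−0.04t))/4.15;  IBU = (α/100)·m·U·1000/V;  BU:GU = IBU/GP
U = 1.65·0.000125^(52/1000)·(1−e^(−0.04·43))/4.15 = 0.2045
IBU = (9.6/100)·64·0.2045·1000/23.7 = 53.0257
BU:GU = 53.0257/52

1.0197


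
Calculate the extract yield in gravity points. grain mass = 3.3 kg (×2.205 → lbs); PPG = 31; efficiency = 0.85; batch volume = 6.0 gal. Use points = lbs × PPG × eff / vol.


lbs = 3.3 × 2.205 = 7.2765
points = 7.2765 × 31 × 0.85 / 6.0

31.9560 points


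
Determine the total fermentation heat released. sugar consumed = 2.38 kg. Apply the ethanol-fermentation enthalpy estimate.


Q = m_sugar · 590 kJ/kg
Q = 2.38 · 590

1404.2000 kJ


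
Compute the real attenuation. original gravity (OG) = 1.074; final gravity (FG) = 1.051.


AA = (OG−FG)/(OG−1)·100;  RA = AA·0.8192
AA = (1.074 − 1.051)/(1.074 − 1)·100 = 31.0811
RA = 31.0811·0.8192

25.4616 %


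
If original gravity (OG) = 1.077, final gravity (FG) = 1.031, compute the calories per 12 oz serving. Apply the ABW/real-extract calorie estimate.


ABW = (OG−FG)·131.25·0.79/FG;  °P = 259 − 259/SG (for OG→OE and FG→AE);  RE = 0.1808·OE + 0.8192·AE;  Cal = (6.9·ABW + 4·(RE−0.1))·FG·3.55
ABW = (1.077 − 1.031)·131.25·0.79/1.031 = 4.6262
OE = 259 − 259/1.077 = 18.5172 °P
AE = 259 − 259/1.031 = 7.7876 °P
RE = 0.1808·18.5172 + 0.8192·7.7876 = 9.7275 °P
Cal = (6.9·4.6262 + 4·(9.7275−0.1))·1.031·3.55

257.7804 kcal


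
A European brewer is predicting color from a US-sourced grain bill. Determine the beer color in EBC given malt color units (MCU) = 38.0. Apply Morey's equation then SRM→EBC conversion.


SRM = 1.4922·MCU^0.6859;  EBC = SRM·1.97
SRM = 1.4922·38.0^0.6859 = 18.0884
EBC = 18.0884·1.97

35.6342 EBC


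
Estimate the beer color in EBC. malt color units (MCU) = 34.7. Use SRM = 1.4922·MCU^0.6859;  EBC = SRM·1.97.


SRM = 1.4922·34.7^0.6859 = 16.9957
EBC = 16.9957·1.97

33.4815 EBC


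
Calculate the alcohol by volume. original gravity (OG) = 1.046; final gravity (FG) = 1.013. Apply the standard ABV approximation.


ABV = (OG − FG) · 131.25
ABV = (1.046 − 1.013) · 131.25

4.3313 % ABV


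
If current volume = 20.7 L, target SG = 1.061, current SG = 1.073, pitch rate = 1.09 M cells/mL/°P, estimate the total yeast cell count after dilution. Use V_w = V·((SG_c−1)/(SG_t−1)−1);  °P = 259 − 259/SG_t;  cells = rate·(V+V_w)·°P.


V_w = 20.7·((1.073−1)/(1.061−1)−1) = 4.0721
V_final = 20.7 + 4.0721 = 24.7721
°P = 259 − 259/1.061 = 14.8907
cells = 1.09·24.7721·14.8907

402.0722 billion cells


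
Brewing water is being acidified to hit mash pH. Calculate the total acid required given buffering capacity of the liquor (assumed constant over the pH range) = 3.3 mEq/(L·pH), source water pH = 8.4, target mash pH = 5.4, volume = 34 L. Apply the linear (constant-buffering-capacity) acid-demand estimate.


acid = buffering capacity · (pH_source − pH_target) · V
acid = 3.3 · (8.4 − 5.4) · 34

336.6000 mEq


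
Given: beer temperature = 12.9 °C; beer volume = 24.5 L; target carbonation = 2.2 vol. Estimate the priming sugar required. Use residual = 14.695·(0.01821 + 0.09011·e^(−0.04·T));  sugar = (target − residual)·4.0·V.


residual = 14.695·(0.01821 + 0.09011·e^(−0.04·12.9)) = 1.0580
sugar = (2.2 − 1.0580)·4.0·24.5

111.9165 g


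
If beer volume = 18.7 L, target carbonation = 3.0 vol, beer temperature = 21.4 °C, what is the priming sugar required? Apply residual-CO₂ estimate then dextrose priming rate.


residual = 14.695·(0.01821 + 0.09011·e^(−0.04·T));  sugar = (target − residual)·4.0·V
residual = 14.695·(0.01821 + 0.09011·e^(−0.04·21.4)) = 0.8302
sugar = (3.0 − 0.8302)·4.0·18.7

162.3026 g


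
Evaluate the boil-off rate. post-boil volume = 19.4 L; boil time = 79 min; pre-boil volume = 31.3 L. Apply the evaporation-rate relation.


rate = (V_pre − V_post) / (t_min/60)
rate = (31.3 − 19.4) / (79/60)

9.0380 L/hr


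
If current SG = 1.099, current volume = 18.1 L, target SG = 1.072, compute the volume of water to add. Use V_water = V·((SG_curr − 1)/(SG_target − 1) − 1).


V_water = 18.1·((1.099 − 1)/(1.072 − 1) − 1)

6.7875 L


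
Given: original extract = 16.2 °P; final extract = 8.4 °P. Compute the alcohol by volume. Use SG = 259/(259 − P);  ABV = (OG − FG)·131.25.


OG = 259/(259 − 16.2) = 1.0667
FG = 259/(259 − 8.4) = 1.0335
ABV = (1.0667 − 1.0335)·131.25

4.3578 % ABV


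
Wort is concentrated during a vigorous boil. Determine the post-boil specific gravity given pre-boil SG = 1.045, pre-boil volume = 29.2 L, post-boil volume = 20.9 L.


SG_post = 1 + (SG_pre − 1)·V_pre/V_post
pts_pre = (1.045 − 1)·1000 = 45.0000
pts_post = 45.0000·29.2/20.9 = 62.8708
SG_post = 1 + 62.8708/1000

1.0629


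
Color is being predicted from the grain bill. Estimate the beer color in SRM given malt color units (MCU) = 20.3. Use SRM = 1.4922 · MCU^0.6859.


SRM = 1.4922 · 20.3^0.6859

11.7663 SRM


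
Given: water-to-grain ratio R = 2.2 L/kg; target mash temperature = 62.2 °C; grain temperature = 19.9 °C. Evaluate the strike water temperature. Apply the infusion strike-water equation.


T_strike = (0.41/R)·(T_mash − T_grain) + T_mash
T_strike = (0.41/2.2)·(62.2 − 19.9) + 62.2

70.0832 °C


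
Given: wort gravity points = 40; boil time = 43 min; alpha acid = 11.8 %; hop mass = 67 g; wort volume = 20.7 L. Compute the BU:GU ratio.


U = 1.65·0.000125^(GP/1000)·(1−e^(−0.04t))/4.15;  IBU = (α/100)·m·U·1000/V;  BU:GU = IBU/GP
U = 1.65·0.000125^(40/1000)·(1−e^(−0.04·43))/4.15 = 0.2278
IBU = (11.8/100)·67·0.2278·1000/20.7 = 87.0176
BU:GU = 87.0176/40

2.1754


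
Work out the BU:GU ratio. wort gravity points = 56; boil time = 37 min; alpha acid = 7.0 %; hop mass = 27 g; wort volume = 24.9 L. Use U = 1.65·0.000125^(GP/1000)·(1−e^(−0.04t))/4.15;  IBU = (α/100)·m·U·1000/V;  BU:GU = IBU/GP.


U = 1.65·0.000125^(56/1000)·(1−e^(−0.04·37))/4.15 = 0.1856
IBU = (7.0/100)·27·0.1856·1000/24.9 = 14.0911
BU:GU = 14.0911/56

0.2516


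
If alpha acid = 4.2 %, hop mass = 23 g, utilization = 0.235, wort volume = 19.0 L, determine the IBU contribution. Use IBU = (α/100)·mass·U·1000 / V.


IBU = (4.2/100)·23·0.235·1000 / 19.0

11.9479 IBU


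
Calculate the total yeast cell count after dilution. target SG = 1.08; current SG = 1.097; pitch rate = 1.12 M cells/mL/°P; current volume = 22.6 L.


V_w = V·((SG_c−1)/(SG_t−1)−1);  °P = 259 − 259/SG_t;  cells = rate·(V+V_w)·°P
V_w = 22.6·((1.097−1)/(1.08−1)−1) = 4.8025
V_final = 22.6 + 4.8025 = 27.4025
°P = 259 − 259/1.08 = 19.1852
cells = 1.12·27.4025·19.1852

588.8087 billion cells


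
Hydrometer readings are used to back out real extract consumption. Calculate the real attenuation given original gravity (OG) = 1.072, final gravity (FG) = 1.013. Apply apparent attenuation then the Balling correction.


AA = (OG−FG)/(OG−1)·100;  RA = AA·0.8192
AA = (1.072 − 1.013)/(1.072 − 1)·100 = 81.9444
RA = 81.9444·0.8192

67.1289 %


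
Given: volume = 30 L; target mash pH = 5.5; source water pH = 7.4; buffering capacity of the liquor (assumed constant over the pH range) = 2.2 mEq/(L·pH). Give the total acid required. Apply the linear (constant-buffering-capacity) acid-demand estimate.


acid = buffering capacity · (pH_source − pH_target) · V
acid = 2.2 · (7.4 − 5.5) · 30

125.4000 mEq


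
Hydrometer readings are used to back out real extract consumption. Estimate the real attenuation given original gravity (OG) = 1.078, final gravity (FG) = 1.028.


AA = (OG−FG)/(OG−1)·100;  RA = AA·0.8192
AA = (1.078 − 1.028)/(1.078 − 1)·100 = 64.1026
RA = 64.1026·0.8192

52.5128 %


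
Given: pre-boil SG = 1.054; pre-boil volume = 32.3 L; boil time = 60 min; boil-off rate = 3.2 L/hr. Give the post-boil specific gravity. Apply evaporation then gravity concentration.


V_post = V_pre − rate·(t/60);  SG_post = 1 + (SG_pre−1)·V_pre/V_post
V_post = 32.3 − 3.2·(60/60) = 29.1000
SG_post = 1 + (1.054 − 1)·32.3/29.1000

1.0599


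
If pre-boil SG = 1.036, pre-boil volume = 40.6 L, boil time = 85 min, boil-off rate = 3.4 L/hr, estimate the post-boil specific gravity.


V_post = V_pre − rate·(t/60);  SG_post = 1 + (SG_pre−1)·V_pre/V_post
V_post = 40.6 − 3.4·(85/60) = 35.7833
SG_post = 1 + (1.036 − 1)·40.6/35.7833

1.0408


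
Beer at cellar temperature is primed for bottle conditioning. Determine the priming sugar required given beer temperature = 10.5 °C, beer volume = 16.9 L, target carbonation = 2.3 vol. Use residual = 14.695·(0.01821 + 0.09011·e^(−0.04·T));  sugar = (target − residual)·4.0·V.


residual = 14.695·(0.01821 + 0.09011·e^(−0.04·10.5)) = 1.1376
sugar = (2.3 − 1.1376)·4.0·16.9

78.5759 g


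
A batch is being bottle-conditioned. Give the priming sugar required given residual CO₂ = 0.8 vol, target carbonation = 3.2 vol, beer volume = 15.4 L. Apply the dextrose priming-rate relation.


sugar = (target − residual)·4.0·V
sugar = (3.2 − 0.8)·4.0·15.4

147.8400 g


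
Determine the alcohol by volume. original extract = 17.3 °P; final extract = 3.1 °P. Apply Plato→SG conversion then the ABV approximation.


SG = 259/(259 − P);  ABV = (OG − FG)·131.25
OG = 259/(259 − 17.3) = 1.0716
FG = 259/(259 − 3.1) = 1.0121
ABV = (1.0716 − 1.0121)·131.25

7.8044 % ABV


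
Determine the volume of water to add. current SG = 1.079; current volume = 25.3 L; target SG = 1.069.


V_water = V·((SG_curr − 1)/(SG_target − 1) − 1)
V_water = 25.3·((1.079 − 1)/(1.069 − 1) − 1)

3.6667 L


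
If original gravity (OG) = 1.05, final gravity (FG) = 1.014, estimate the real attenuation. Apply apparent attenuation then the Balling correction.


AA = (OG−FG)/(OG−1)·100;  RA = AA·0.8192
AA = (1.05 − 1.014)/(1.05 − 1)·100 = 72.0000
RA = 72.0000·0.8192

58.9824 %


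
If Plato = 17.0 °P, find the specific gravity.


SG = 259/(259 − P)
SG = 259/(259 − 17.0)

1.0702


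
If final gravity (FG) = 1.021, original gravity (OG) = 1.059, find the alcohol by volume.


ABV = (OG − FG) · 131.25
ABV = (1.059 − 1.021) · 131.25

4.9875 % ABV


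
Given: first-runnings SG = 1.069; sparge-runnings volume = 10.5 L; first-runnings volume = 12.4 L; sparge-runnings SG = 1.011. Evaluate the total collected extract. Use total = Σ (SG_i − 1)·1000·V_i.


first = (1.069 − 1)·1000·12.4 = 855.6000
sparge = (1.011 − 1)·1000·10.5 = 115.5000
total = 855.6000 + 115.5000

971.1000 gravity·L


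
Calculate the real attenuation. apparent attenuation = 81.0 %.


RA = AA · 0.8192
RA = 81.0 · 0.8192

66.3552 %


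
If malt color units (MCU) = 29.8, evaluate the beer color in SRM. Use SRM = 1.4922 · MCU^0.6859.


SRM = 1.4922 · 29.8^0.6859

15.3106 SRM


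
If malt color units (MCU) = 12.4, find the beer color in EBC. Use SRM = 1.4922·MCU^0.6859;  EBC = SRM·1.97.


SRM = 1.4922·12.4^0.6859 = 8.3908
EBC = 8.3908·1.97

16.5299 EBC


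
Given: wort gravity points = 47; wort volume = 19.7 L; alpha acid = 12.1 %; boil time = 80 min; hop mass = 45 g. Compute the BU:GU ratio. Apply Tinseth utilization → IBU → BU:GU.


U = 1.65·0.000125^(GP/1000)·(1−e^(−0.04t))/4.15;  IBU = (α/100)·m·U·1000/V;  BU:GU = IBU/GP
U = 1.65·0.000125^(47/1000)·(1−e^(−0.04·80))/4.15 = 0.2500
IBU = (12.1/100)·45·0.2500·1000/19.7 = 69.0953
BU:GU = 69.0953/47

1.4701


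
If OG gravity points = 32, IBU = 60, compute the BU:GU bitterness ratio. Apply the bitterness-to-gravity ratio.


BU:GU = IBU / OG_points
BU:GU = 60 / 32

1.8750


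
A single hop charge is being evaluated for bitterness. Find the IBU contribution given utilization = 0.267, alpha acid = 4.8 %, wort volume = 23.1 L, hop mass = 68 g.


IBU = (α/100)·mass·U·1000 / V
IBU = (4.8/100)·68·0.267·1000 / 23.1

37.7268 IBU


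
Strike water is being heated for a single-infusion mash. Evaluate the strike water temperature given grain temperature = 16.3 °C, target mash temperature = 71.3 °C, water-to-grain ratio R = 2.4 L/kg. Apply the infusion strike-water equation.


T_strike = (0.41/R)·(T_mash − T_grain) + T_mash
T_strike = (0.41/2.4)·(71.3 − 16.3) + 71.3

80.6958 °C


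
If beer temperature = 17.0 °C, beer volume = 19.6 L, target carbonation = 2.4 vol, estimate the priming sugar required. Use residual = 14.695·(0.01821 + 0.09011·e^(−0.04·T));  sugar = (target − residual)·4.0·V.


residual = 14.695·(0.01821 + 0.09011·e^(−0.04·17.0)) = 0.9384
sugar = (2.4 − 0.9384)·4.0·19.6

114.5862 g


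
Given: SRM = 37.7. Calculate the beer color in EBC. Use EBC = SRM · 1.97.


EBC = 37.7 · 1.97

74.2690 EBC


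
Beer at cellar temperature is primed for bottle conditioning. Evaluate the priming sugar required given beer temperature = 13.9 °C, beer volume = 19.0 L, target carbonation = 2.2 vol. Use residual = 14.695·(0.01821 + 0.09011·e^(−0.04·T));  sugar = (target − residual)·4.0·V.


residual = 14.695·(0.01821 + 0.09011·e^(−0.04·13.9)) = 1.0270
sugar = (2.2 − 1.0270)·4.0·19.0

89.1477 g


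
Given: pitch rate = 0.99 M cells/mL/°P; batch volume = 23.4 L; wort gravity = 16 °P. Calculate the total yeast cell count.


cells (billions) = rate · V_L · °P
cells = 0.99 · 23.4 · 16

370.6560 billion cells


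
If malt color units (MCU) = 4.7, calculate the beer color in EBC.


SRM = 1.4922·MCU^0.6859;  EBC = SRM·1.97
SRM = 1.4922·4.7^0.6859 = 4.3134
EBC = 4.3134·1.97

8.4974 EBC


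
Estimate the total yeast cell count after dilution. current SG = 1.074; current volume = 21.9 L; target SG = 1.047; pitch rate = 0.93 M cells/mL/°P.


V_w = V·((SG_c−1)/(SG_t−1)−1);  °P = 259 − 259/SG_t;  cells = rate·(V+V_w)·°P
V_w = 21.9·((1.074−1)/(1.047−1)−1) = 12.5809
V_final = 21.9 + 12.5809 = 34.4809
°P = 259 − 259/1.047 = 11.6266
cells = 0.93·34.4809·11.6266

372.8309 billion cells


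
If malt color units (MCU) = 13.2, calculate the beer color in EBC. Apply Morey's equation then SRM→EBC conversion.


SRM = 1.4922·MCU^0.6859;  EBC = SRM·1.97
SRM = 1.4922·13.2^0.6859 = 8.7585
EBC = 8.7585·1.97

17.2542 EBC


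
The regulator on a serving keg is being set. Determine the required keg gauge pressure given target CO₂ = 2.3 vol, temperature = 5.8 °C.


psi = vols/(0.01821 + 0.09011·e^(−0.04·T)) − 14.695
psi = 2.3/(0.01821 + 0.09011·e^(−0.04·5.8)) − 14.695

10.9568 psi


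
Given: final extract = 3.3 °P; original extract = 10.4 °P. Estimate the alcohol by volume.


SG = 259/(259 − P);  ABV = (OG − FG)·131.25
OG = 259/(259 − 10.4) = 1.0418
FG = 259/(259 − 3.3) = 1.0129
ABV = (1.0418 − 1.0129)·131.25

3.7969 % ABV


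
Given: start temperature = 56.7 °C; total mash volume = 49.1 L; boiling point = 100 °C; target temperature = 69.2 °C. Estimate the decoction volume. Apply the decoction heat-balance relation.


V_dec = V_total·(T_target − T_start)/(T_boil − T_start)
V_dec = 49.1·(69.2 − 56.7)/(100 − 56.7)

14.1744 L


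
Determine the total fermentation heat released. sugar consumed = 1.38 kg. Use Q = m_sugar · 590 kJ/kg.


Q = 1.38 · 590

814.2000 kJ


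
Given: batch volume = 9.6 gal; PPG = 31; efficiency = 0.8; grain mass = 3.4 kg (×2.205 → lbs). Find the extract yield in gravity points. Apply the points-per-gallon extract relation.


points = lbs × PPG × eff / vol
lbs = 3.4 × 2.205 = 7.4970
points = 7.4970 × 31 × 0.8 / 9.6

19.3673 points


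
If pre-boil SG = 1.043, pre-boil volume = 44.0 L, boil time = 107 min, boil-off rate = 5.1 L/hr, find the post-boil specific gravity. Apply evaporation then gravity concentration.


V_post = V_pre − rate·(t/60);  SG_post = 1 + (SG_pre−1)·V_pre/V_post
V_post = 44.0 − 5.1·(107/60) = 34.9050
SG_post = 1 + (1.043 − 1)·44.0/34.9050

1.0542


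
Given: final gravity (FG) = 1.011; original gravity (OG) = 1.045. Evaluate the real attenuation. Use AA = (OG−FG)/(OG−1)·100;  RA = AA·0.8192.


AA = (1.045 − 1.011)/(1.045 − 1)·100 = 75.5556
RA = 75.5556·0.8192

61.8951 %


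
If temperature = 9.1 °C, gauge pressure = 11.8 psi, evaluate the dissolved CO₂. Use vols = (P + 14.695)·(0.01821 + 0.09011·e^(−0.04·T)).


vols = (11.8 + 14.695)·(0.01821 + 0.09011·e^(−0.04·9.1))

2.1415 volumes


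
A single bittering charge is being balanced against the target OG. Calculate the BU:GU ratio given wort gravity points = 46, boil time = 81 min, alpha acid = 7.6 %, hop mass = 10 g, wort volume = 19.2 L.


U = 1.65·0.000125^(GP/1000)·(1−e^(−0.04t))/4.15;  IBU = (α/100)·m·U·1000/V;  BU:GU = IBU/GP
U = 1.65·0.000125^(46/1000)·(1−e^(−0.04·81))/4.15 = 0.2527
IBU = (7.6/100)·10·0.2527·1000/19.2 = 10.0013
BU:GU = 10.0013/46

0.2174
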